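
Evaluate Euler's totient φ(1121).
1044

Prime factorization: 1121 = 19 × 59
Using the formula φ(n) = n × Π(1 - 1/p) for each prime factor p:
φ(1121) = 1121 × (1 - 1/19) × (1 - 1/59)
φ(1121) = 1044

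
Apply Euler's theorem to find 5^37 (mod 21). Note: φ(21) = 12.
By Euler: 5^{12} ≡ 1 (mod 21) since gcd(5, 21) = 1. 37 = 3×12 + 1. So 5^{37} ≡ 5^{1} ≡ 5 (mod 21)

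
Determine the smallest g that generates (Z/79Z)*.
3

A primitive root g modulo p has order p-1 = 78
Prime divisors of 78: [2, 3, 13]
g is a primitive root iff g^(78/q) ≢ 1 (mod 79) for each prime divisor q
Testing small values:
  g = 2: 2^39 ≡ 1, 2^26 ≡ 23, 2^6 ≡ 64 (mod 79) → 2^39 ≡ 1, not primitive root
  g = 3: 3^39 ≡ 78, 3^26 ≡ 23, 3^6 ≡ 18 (mod 79) → none is 1, primitive root!
The smallest primitive root is 3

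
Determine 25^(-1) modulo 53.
25^(-1) ≡ 17 (mod 53). Verification: 25 × 17 = 425 ≡ 1 (mod 53)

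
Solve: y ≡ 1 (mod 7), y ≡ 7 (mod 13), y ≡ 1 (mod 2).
M = 7 × 13 × 2 = 182. M₁ = 26, y₁ ≡ 3 (mod 7). M₂ = 14, y₂ ≡ 1 (mod 13). M₃ = 91, y₃ ≡ 1 (mod 2). y = 1×26×3 + 7×14×1 + 1×91×1 ≡ 85 (mod 182)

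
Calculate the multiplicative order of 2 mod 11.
Powers of 2 mod 11: 2^1≡2, 2^2≡4, 2^3≡8, 2^4≡5, 2^5≡10, 2^6≡9, 2^7≡7, 2^8≡3, 2^9≡6, 2^10≡1. Order = 10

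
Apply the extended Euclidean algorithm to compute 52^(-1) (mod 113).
Extended GCD: 52(50) + 113(-23) = 1. So 52^(-1) ≡ 50 ≡ 50 (mod 113). Verify: 52 × 50 = 2600 ≡ 1 (mod 113)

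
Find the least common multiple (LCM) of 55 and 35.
385

First find GCD(55, 35) using the Euclidean algorithm:
55 = 1 × 35 + 20
35 = 1 × 20 + 15
20 = 1 × 15 + 5
15 = 3 × 5 + 0
GCD(55, 35) = 5

LCM formula: LCM(a, b) = (a × b) / GCD(a, b)
LCM(55, 35) = (55 × 35) / 5
LCM(55, 35) = 1925 / 5
LCM(55, 35) = 385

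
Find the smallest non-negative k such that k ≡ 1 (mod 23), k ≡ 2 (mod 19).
116

Using the Chinese Remainder Theorem:
M = product of moduli = 437
For equation 1: M_1 = 19, 19 ≡ 19 (mod 23), inverse of 19 mod 23 is 17 (check: 19 × 17 = 323 ≡ 1 (mod 23))
For equation 2: M_2 = 23, 23 ≡ 4 (mod 19), inverse of 23 mod 19 is 5 (check: 4 × 5 = 20 ≡ 1 (mod 19))
Combine: k ≡ Σ r_i×M_i×(M_i⁻¹ mod m_i) = 1×19×17 + 2×23×5 = 323 + 230 = 553
553 mod 437 = 116
k ≡ 116 (mod 437)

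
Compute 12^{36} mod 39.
27

Using successive squaring:
Binary expansion of 36: 100100
Powers of 12 mod 39 (each is the square of the previous):
  12^1 ≡ 12 (mod 39)
  12^2 ≡ 12² = 144 ≡ 27 (mod 39)
  12^4 ≡ 27² = 729 ≡ 27 (mod 39)
  12^8 ≡ 27² = 729 ≡ 27 (mod 39)
  12^16 ≡ 27² = 729 ≡ 27 (mod 39)
  12^32 ≡ 27² = 729 ≡ 27 (mod 39)
36 = 32 + 4, so 12^36 = 12^32 × 12^4 ≡ 27 × 27 (mod 39)
Multiplying step by step:
  27 × 27 = 729 ≡ 27 (mod 39)
Result: 12^36 ≡ 27 (mod 39)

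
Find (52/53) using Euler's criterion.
(52/53) = 52^{26} mod 53 = 1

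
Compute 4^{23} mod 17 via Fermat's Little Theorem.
13

By Fermat's Little Theorem, a^(p-1) ≡ 1 (mod p) for prime p and gcd(a, p) = 1
Here p = 17, so 4^16 ≡ 1 (mod 17)
We can reduce the exponent: 23 mod 16 = 7
So 4^23 ≡ 4^7 (mod 17)
Computing: 4^7 mod 17 = 13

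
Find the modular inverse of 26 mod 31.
26^(-1) ≡ 6 (mod 31). Verification: 26 × 6 = 156 ≡ 1 (mod 31)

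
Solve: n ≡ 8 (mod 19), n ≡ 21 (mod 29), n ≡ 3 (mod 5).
M = 19 × 29 × 5 = 2755. M₁ = 145, y₁ ≡ 8 (mod 19). M₂ = 95, y₂ ≡ 11 (mod 29). M₃ = 551, y₃ ≡ 1 (mod 5). n = 8×145×8 + 21×95×11 + 3×551×1 ≡ 2573 (mod 2755)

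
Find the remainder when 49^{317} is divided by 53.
By Fermat: 49^{52} ≡ 1 (mod 53). 317 = 6×52 + 5. So 49^{317} ≡ 49^{5} ≡ 36 (mod 53)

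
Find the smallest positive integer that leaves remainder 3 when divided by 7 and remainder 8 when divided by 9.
M = 7 × 9 = 63. M₁ = 9, y₁ ≡ 4 (mod 7). M₂ = 7, y₂ ≡ 4 (mod 9). k = 3×9×4 + 8×7×4 ≡ 17 (mod 63). The smallest positive such number is 17.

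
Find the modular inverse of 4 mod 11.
4^(-1) ≡ 3 (mod 11). Verification: 4 × 3 = 12 ≡ 1 (mod 11)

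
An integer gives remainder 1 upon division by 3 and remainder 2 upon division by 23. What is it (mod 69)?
M = 3 × 23 = 69. M₁ = 23, y₁ ≡ 2 (mod 3). M₂ = 3, y₂ ≡ 8 (mod 23). y = 1×23×2 + 2×3×8 ≡ 25 (mod 69). The smallest positive such number is 25.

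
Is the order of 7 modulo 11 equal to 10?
Yes, ord_11(7) = 10.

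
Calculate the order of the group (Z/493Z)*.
448

Prime factorization: 493 = 17 × 29
Using the formula φ(n) = n × Π(1 - 1/p) for each prime factor p:
φ(493) = 493 × (1 - 1/17) × (1 - 1/29)
φ(493) = 448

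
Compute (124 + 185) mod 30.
9

(124 + 185) = 309
309 mod 30 = 9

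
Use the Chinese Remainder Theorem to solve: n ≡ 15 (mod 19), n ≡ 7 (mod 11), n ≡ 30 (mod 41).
6057

Using the Chinese Remainder Theorem:
M = product of moduli = 8569
For equation 1: M_1 = 451, 451 ≡ 14 (mod 19), inverse of 451 mod 19 is 15 (check: 14 × 15 = 210 ≡ 1 (mod 19))
For equation 2: M_2 = 779, 779 ≡ 9 (mod 11), inverse of 779 mod 11 is 5 (check: 9 × 5 = 45 ≡ 1 (mod 11))
For equation 3: M_3 = 209, 209 ≡ 4 (mod 41), inverse of 209 mod 41 is 31 (check: 4 × 31 = 124 ≡ 1 (mod 41))
Combine: n ≡ Σ r_i×M_i×(M_i⁻¹ mod m_i) = 15×451×15 + 7×779×5 + 30×209×31 = 101475 + 27265 + 194370 = 323110
323110 mod 8569 = 6057
n ≡ 6057 (mod 8569)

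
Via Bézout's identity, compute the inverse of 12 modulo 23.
Extended GCD: 12(2) + 23(-1) = 1. So 12^(-1) ≡ 2 ≡ 2 (mod 23). Verify: 12 × 2 = 24 ≡ 1 (mod 23)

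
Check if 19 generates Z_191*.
p - 1 = 190 has prime divisors 2, 5, 19. Check 19^(190/q) mod 191 for each: 19^(190/2) = 19^95 ≡ 190, 19^(190/5) = 19^38 ≡ 39, 19^(190/19) = 19^10 ≡ 52 (mod 191). None of these is 1, so 19 has order 190 = φ(191), so it is a primitive root mod 191.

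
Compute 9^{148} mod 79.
5

Using successive squaring:
Binary expansion of 148: 10010100
Powers of 9 mod 79 (each is the square of the previous):
  9^1 ≡ 9 (mod 79)
  9^2 ≡ 9² = 81 ≡ 2 (mod 79)
  9^4 ≡ 2² = 4 ≡ 4 (mod 79)
  9^8 ≡ 4² = 16 ≡ 16 (mod 79)
  9^16 ≡ 16² = 256 ≡ 19 (mod 79)
  9^32 ≡ 19² = 361 ≡ 45 (mod 79)
  9^64 ≡ 45² = 2025 ≡ 50 (mod 79)
  9^128 ≡ 50² = 2500 ≡ 51 (mod 79)
148 = 128 + 16 + 4, so 9^148 = 9^128 × 9^16 × 9^4 ≡ 51 × 19 × 4 (mod 79)
Multiplying step by step:
  51 × 19 = 969 ≡ 21 (mod 79)
  21 × 4 = 84 ≡ 5 (mod 79)
Result: 9^148 ≡ 5 (mod 79)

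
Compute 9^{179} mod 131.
38

Using successive squaring:
Binary expansion of 179: 10110011
Powers of 9 mod 131 (each is the square of the previous):
  9^1 ≡ 9 (mod 131)
  9^2 ≡ 9² = 81 ≡ 81 (mod 131)
  9^4 ≡ 81² = 6561 ≡ 11 (mod 131)
  9^8 ≡ 11² = 121 ≡ 121 (mod 131)
  9^16 ≡ 121² = 14641 ≡ 100 (mod 131)
  9^32 ≡ 100² = 10000 ≡ 44 (mod 131)
  9^64 ≡ 44² = 1936 ≡ 102 (mod 131)
  9^128 ≡ 102² = 10404 ≡ 55 (mod 131)
179 = 128 + 32 + 16 + 2 + 1, so 9^179 = 9^128 × 9^32 × 9^16 × 9^2 × 9^1 ≡ 55 × 44 × 100 × 81 × 9 (mod 131)
Multiplying step by step:
  55 × 44 = 2420 ≡ 62 (mod 131)
  62 × 100 = 6200 ≡ 43 (mod 131)
  43 × 81 = 3483 ≡ 77 (mod 131)
  77 × 9 = 693 ≡ 38 (mod 131)
Result: 9^179 ≡ 38 (mod 131)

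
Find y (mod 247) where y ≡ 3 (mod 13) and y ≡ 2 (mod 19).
M = 13 × 19 = 247. M₁ = 19, y₁ ≡ 11 (mod 13). M₂ = 13, y₂ ≡ 3 (mod 19). y = 3×19×11 + 2×13×3 ≡ 211 (mod 247)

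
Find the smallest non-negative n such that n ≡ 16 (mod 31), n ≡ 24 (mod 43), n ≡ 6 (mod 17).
18213

Using the Chinese Remainder Theorem:
M = product of moduli = 22661
For equation 1: M_1 = 731, 731 ≡ 18 (mod 31), inverse of 731 mod 31 is 19 (check: 18 × 19 = 342 ≡ 1 (mod 31))
For equation 2: M_2 = 527, 527 ≡ 11 (mod 43), inverse of 527 mod 43 is 4 (check: 11 × 4 = 44 ≡ 1 (mod 43))
For equation 3: M_3 = 1333, 1333 ≡ 7 (mod 17), inverse of 1333 mod 17 is 5 (check: 7 × 5 = 35 ≡ 1 (mod 17))
Combine: n ≡ Σ r_i×M_i×(M_i⁻¹ mod m_i) = 16×731×19 + 24×527×4 + 6×1333×5 = 222224 + 50592 + 39990 = 312806
312806 mod 22661 = 18213
n ≡ 18213 (mod 22661)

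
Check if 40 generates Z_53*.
p - 1 = 52 has prime divisors 2, 13. Check 40^(52/q) mod 53 for each: 40^(52/2) = 40^26 ≡ 1, 40^(52/13) = 40^4 ≡ 47 (mod 53). Since 40^26 ≡ 1 (mod 53), the order of 40 divides 26 (in fact the order is 26) ≠ 52, so it is not a primitive root.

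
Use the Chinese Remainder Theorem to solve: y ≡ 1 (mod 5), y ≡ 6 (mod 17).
M = 5 × 17 = 85. M₁ = 17, y₁ ≡ 3 (mod 5). M₂ = 5, y₂ ≡ 7 (mod 17). y = 1×17×3 + 6×5×7 ≡ 6 (mod 85)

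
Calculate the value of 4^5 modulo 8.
5 = 4 + 1 (binary 101). Repeated squaring mod 8: 4^1 ≡ 4; 4^2 ≡ 4² = 16 ≡ 0; 4^4 ≡ 0² = 0 ≡ 0. Multiply: 4^5 = 4^4 × 4^1 ≡ 0 × 4 (mod 8): 0 × 4 = 0 ≡ 0. So 4^5 ≡ 0 (mod 8).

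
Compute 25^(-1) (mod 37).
25^(-1) ≡ 3 (mod 37). Verification: 25 × 3 = 75 ≡ 1 (mod 37)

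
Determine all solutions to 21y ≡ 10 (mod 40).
10

Since gcd(21, 40) = 1 divides 10, a solution exists.
Multiply both sides by the inverse of 21 mod 40:
  21^(-1) mod 40 = 21
  x ≡ 21 × 10 ≡ 210 ≡ 10 (mod 40)
Verification: 21 × 10 = 210 = 5 × 40 + 10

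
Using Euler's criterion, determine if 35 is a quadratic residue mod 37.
By Euler's criterion: 35^{18} ≡ 36 (mod 37). Since this equals -1 (≡ 36), 35 is not a QR.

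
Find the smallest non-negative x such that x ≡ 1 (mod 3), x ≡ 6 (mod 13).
19

Using the Chinese Remainder Theorem:
M = product of moduli = 39
For equation 1: M_1 = 13, 13 ≡ 1 (mod 3), inverse of 13 mod 3 is 1 (check: 1 × 1 = 1 ≡ 1 (mod 3))
For equation 2: M_2 = 3, 3 ≡ 3 (mod 13), inverse of 3 mod 13 is 9 (check: 3 × 9 = 27 ≡ 1 (mod 13))
Combine: x ≡ Σ r_i×M_i×(M_i⁻¹ mod m_i) = 1×13×1 + 6×3×9 = 13 + 162 = 175
175 mod 39 = 19
x ≡ 19 (mod 39)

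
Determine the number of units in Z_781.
700

Prime factorization: 781 = 11 × 71
Using the formula φ(n) = n × Π(1 - 1/p) for each prime factor p:
φ(781) = 781 × (1 - 1/11) × (1 - 1/71)
φ(781) = 700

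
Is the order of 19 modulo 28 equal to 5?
No, the actual order is 6, not 5.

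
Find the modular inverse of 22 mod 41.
22^(-1) ≡ 28 (mod 41). Verification: 22 × 28 = 616 ≡ 1 (mod 41)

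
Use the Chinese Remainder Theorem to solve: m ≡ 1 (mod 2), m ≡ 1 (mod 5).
M = 2 × 5 = 10. M₁ = 5, y₁ ≡ 1 (mod 2). M₂ = 2, y₂ ≡ 3 (mod 5). m = 1×5×1 + 1×2×3 ≡ 1 (mod 10)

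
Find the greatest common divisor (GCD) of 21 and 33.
3

Using the Euclidean algorithm:
21 = 0 × 33 + 21
33 = 1 × 21 + 12
21 = 1 × 12 + 9
12 = 1 × 9 + 3
9 = 3 × 3 + 0

GCD(21, 33) = 3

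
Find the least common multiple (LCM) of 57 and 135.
2565

First find GCD(57, 135) using the Euclidean algorithm:
57 = 0 × 135 + 57
135 = 2 × 57 + 21
57 = 2 × 21 + 15
21 = 1 × 15 + 6
15 = 2 × 6 + 3
6 = 2 × 3 + 0
GCD(57, 135) = 3

LCM formula: LCM(a, b) = (a × b) / GCD(a, b)
LCM(57, 135) = (57 × 135) / 3
LCM(57, 135) = 7695 / 3
LCM(57, 135) = 2565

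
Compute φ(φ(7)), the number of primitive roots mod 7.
Number of primitive roots mod 7 = φ(6) = 2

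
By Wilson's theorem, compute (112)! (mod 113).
By Wilson's theorem, (112)! ≡ -1 ≡ 112 (mod 113)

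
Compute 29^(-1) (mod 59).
29^(-1) ≡ 57 (mod 59). Verification: 29 × 57 = 1653 ≡ 1 (mod 59)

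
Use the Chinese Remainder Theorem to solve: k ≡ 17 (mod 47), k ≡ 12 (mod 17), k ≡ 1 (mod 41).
29439

Using the Chinese Remainder Theorem:
M = product of moduli = 32759
For equation 1: M_1 = 697, 697 ≡ 39 (mod 47), inverse of 697 mod 47 is 41 (check: 39 × 41 = 1599 ≡ 1 (mod 47))
For equation 2: M_2 = 1927, 1927 ≡ 6 (mod 17), inverse of 1927 mod 17 is 3 (check: 6 × 3 = 18 ≡ 1 (mod 17))
For equation 3: M_3 = 799, 799 ≡ 20 (mod 41), inverse of 799 mod 41 is 39 (check: 20 × 39 = 780 ≡ 1 (mod 41))
Combine: k ≡ Σ r_i×M_i×(M_i⁻¹ mod m_i) = 17×697×41 + 12×1927×3 + 1×799×39 = 485809 + 69372 + 31161 = 586342
586342 mod 32759 = 29439
k ≡ 29439 (mod 32759)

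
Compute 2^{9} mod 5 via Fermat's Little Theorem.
2

By Fermat's Little Theorem, a^(p-1) ≡ 1 (mod p) for prime p and gcd(a, p) = 1
Here p = 5, so 2^4 ≡ 1 (mod 5)
We can reduce the exponent: 9 mod 4 = 1
So 2^9 ≡ 2^1 (mod 5)
Computing: 2^1 mod 5 = 2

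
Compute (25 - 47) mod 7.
6

(25 - 47) = -22
-22 mod 7 = 6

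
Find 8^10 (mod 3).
8 ≡ 2 (mod 3). 10 = 8 + 2 (binary 1010). Repeated squaring mod 3: 2^1 ≡ 2; 2^2 ≡ 2² = 4 ≡ 1; 2^4 ≡ 1² = 1 ≡ 1; 2^8 ≡ 1² = 1 ≡ 1. Multiply: 8^10 ≡ 2^8 × 2^2 ≡ 1 × 1 (mod 3): 1 × 1 = 1 ≡ 1. So 8^10 ≡ 1 (mod 3).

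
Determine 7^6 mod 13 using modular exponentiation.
6 = 4 + 2 (binary 110). Repeated squaring mod 13: 7^1 ≡ 7; 7^2 ≡ 7² = 49 ≡ 10; 7^4 ≡ 10² = 100 ≡ 9. Multiply: 7^6 = 7^4 × 7^2 ≡ 9 × 10 (mod 13): 9 × 10 = 90 ≡ 12. So 7^6 ≡ 12 (mod 13).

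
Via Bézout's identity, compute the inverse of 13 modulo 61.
Extended GCD: 13(-14) + 61(3) = 1. So 13^(-1) ≡ 47 ≡ 47 (mod 61). Verify: 13 × 47 = 611 ≡ 1 (mod 61)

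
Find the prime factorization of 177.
3 × 59

Divide by primes starting from smallest:
177 ÷ 3 = 59
59 ÷ 59 = 1

177 = 3 × 59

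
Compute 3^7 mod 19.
7 = 4 + 2 + 1 (binary 111). Repeated squaring mod 19: 3^1 ≡ 3; 3^2 ≡ 3² = 9 ≡ 9; 3^4 ≡ 9² = 81 ≡ 5. Multiply: 3^7 = 3^4 × 3^2 × 3^1 ≡ 5 × 9 × 3 (mod 19): 5 × 9 = 45 ≡ 7; 7 × 3 = 21 ≡ 2. So 3^7 ≡ 2 (mod 19).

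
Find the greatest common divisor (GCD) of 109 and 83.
1

Using the Euclidean algorithm:
109 = 1 × 83 + 26
83 = 3 × 26 + 5
26 = 5 × 5 + 1
5 = 5 × 1 + 0

GCD(109, 83) = 1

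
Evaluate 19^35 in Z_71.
Using repeated squaring. 35 = 32 + 2 + 1 (binary 100011). Repeated squaring mod 71: 19^1 ≡ 19; 19^2 ≡ 19² = 361 ≡ 6; 19^4 ≡ 6² = 36 ≡ 36; 19^8 ≡ 36² = 1296 ≡ 18; 19^16 ≡ 18² = 324 ≡ 40; 19^32 ≡ 40² = 1600 ≡ 38. Multiply: 19^35 = 19^32 × 19^2 × 19^1 ≡ 38 × 6 × 19 (mod 71): 38 × 6 = 228 ≡ 15; 15 × 19 = 285 ≡ 1. So 19^35 ≡ 1 (mod 71).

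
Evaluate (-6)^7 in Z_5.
(-6) ≡ 4 (mod 5). 7 = 4 + 2 + 1 (binary 111). Repeated squaring mod 5: 4^1 ≡ 4; 4^2 ≡ 4² = 16 ≡ 1; 4^4 ≡ 1² = 1 ≡ 1. Multiply: (-6)^7 ≡ 4^4 × 4^2 × 4^1 ≡ 1 × 1 × 4 (mod 5): 1 × 1 = 1 ≡ 1; 1 × 4 = 4 ≡ 4. So (-6)^7 ≡ 4 (mod 5).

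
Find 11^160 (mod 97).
Using Fermat: 11^{96} ≡ 1 (mod 97). 160 ≡ 64 (mod 96). So 11^{160} ≡ 11^{64} ≡ 35 (mod 97)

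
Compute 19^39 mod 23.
Using Fermat: 19^{22} ≡ 1 (mod 23). 39 ≡ 17 (mod 22). So 19^{39} ≡ 19^{17} ≡ 21 (mod 23)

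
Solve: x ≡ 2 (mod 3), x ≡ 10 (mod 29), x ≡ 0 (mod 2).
M = 3 × 29 × 2 = 174. M₁ = 58, y₁ ≡ 1 (mod 3). M₂ = 6, y₂ ≡ 5 (mod 29). M₃ = 87, y₃ ≡ 1 (mod 2). x = 2×58×1 + 10×6×5 + 0×87×1 ≡ 68 (mod 174)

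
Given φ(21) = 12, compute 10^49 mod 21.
By Euler: 10^{12} ≡ 1 (mod 21) since gcd(10, 21) = 1. 49 = 4×12 + 1. So 10^{49} ≡ 10^{1} ≡ 10 (mod 21)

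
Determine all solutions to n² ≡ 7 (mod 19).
The square roots of 7 mod 19 are 11 and 8. Verify: 11² = 121 ≡ 7 (mod 19)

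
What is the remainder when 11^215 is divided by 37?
Using Fermat: 11^{36} ≡ 1 (mod 37). 215 ≡ 35 (mod 36). So 11^{215} ≡ 11^{35} ≡ 27 (mod 37)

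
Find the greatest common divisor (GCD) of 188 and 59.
1

Using the Euclidean algorithm:
188 = 3 × 59 + 11
59 = 5 × 11 + 4
11 = 2 × 4 + 3
4 = 1 × 3 + 1
3 = 3 × 1 + 0

GCD(188, 59) = 1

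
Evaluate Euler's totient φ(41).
40

Prime factorization: 41 = 41
Using the formula φ(n) = n × Π(1 - 1/p) for each prime factor p:
φ(41) = 41 × (1 - 1/41)
φ(41) = 40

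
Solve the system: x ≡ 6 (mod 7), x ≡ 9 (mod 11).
M = 7 × 11 = 77. M₁ = 11, y₁ ≡ 2 (mod 7). M₂ = 7, y₂ ≡ 8 (mod 11). x = 6×11×2 + 9×7×8 ≡ 20 (mod 77)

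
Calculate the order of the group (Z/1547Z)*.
1152

Prime factorization: 1547 = 7 × 13 × 17
Using the formula φ(n) = n × Π(1 - 1/p) for each prime factor p:
φ(1547) = 1547 × (1 - 1/7) × (1 - 1/13) × (1 - 1/17)
φ(1547) = 1152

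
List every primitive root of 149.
Primitive roots mod 149: {2, 3, 8, 10, 11, 12, 13, 14, 15, 18, 21, 23, 27, 32, 34, 38, 40, 41, 43, 48, 50, 51, 52, 55, 56, 57, 58, 59, 60, 62, 65, 66, 70, 71, 72, 74, 75, 77, 78, 79, 83, 84, 87, 89, 90, 91, 92, 93, 94, 97, 98, 99, 101, 106, 108, 109, 111, 115, 117, 122, 126, 128, 131, 134, 135, 136, 137, 138, 139, 141, 146, 147}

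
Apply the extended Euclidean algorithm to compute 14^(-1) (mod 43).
Extended GCD: 14(-3) + 43(1) = 1. So 14^(-1) ≡ 40 ≡ 40 (mod 43). Verify: 14 × 40 = 560 ≡ 1 (mod 43)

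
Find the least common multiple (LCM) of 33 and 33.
33

First find GCD(33, 33) using the Euclidean algorithm:
33 = 1 × 33 + 0
GCD(33, 33) = 33

LCM formula: LCM(a, b) = (a × b) / GCD(a, b)
LCM(33, 33) = (33 × 33) / 33
LCM(33, 33) = 1089 / 33
LCM(33, 33) = 33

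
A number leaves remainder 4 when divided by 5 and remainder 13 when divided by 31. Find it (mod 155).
M = 5 × 31 = 155. M₁ = 31, y₁ ≡ 1 (mod 5). M₂ = 5, y₂ ≡ 25 (mod 31). m = 4×31×1 + 13×5×25 ≡ 44 (mod 155)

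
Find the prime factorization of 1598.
2 × 17 × 47

Divide by primes starting from smallest:
1598 ÷ 2 = 799
799 ÷ 17 = 47
47 ÷ 47 = 1

1598 = 2 × 17 × 47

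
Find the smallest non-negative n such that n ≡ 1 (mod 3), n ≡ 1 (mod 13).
1

Using the Chinese Remainder Theorem:
M = product of moduli = 39
For equation 1: M_1 = 13, 13 ≡ 1 (mod 3), inverse of 13 mod 3 is 1 (check: 1 × 1 = 1 ≡ 1 (mod 3))
For equation 2: M_2 = 3, 3 ≡ 3 (mod 13), inverse of 3 mod 13 is 9 (check: 3 × 9 = 27 ≡ 1 (mod 13))
Combine: n ≡ Σ r_i×M_i×(M_i⁻¹ mod m_i) = 1×13×1 + 1×3×9 = 13 + 27 = 40
40 mod 39 = 1
n ≡ 1 (mod 39)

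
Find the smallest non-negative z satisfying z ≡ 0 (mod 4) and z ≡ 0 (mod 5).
M = 4 × 5 = 20. M₁ = 5, y₁ ≡ 1 (mod 4). M₂ = 4, y₂ ≡ 4 (mod 5). z = 0×5×1 + 0×4×4 ≡ 0 (mod 20)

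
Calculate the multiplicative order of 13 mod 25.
Powers of 13 mod 25: 13^1≡13, 13^2≡19, 13^3≡22, 13^4≡11, 13^5≡18, 13^6≡9, 13^7≡17, 13^8≡21, 13^9≡23, 13^10≡24, 13^11≡12, 13^12≡6, 13^13≡3, 13^14≡14, 13^15≡7, 13^16≡16, 13^17≡8, 13^18≡4, 13^19≡2, 13^20≡1. Order = 20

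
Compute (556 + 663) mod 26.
23

(556 + 663) = 1219
1219 mod 26 = 23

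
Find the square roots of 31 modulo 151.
The square roots of 31 mod 151 are 22 and 129. Verify: 22² = 484 ≡ 31 (mod 151)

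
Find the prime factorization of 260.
2^2 × 5 × 13

Divide by primes starting from smallest:
260 ÷ 2 = 130
130 ÷ 2 = 65
65 ÷ 5 = 13
13 ÷ 13 = 1

260 = 2^2 × 5 × 13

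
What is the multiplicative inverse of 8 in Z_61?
8^(-1) ≡ 23 (mod 61). Verification: 8 × 23 = 184 ≡ 1 (mod 61)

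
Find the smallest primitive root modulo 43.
3

A primitive root g modulo p has order p-1 = 42
Prime divisors of 42: [2, 3, 7]
g is a primitive root iff g^(42/q) ≢ 1 (mod 43) for each prime divisor q
Testing small values:
  g = 2: 2^21 ≡ 42, 2^14 ≡ 1, 2^6 ≡ 21 (mod 43) → 2^14 ≡ 1, not primitive root
  g = 3: 3^21 ≡ 42, 3^14 ≡ 36, 3^6 ≡ 41 (mod 43) → none is 1, primitive root!
The smallest primitive root is 3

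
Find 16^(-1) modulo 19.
6

Using Extended Euclidean Algorithm:
gcd(16, 19) = 1
Bezout coefficients: 16 × 6 + 19 × -5 = 1
So 16 × 6 ≡ 1 (mod 19)
The inverse is 6 mod 19 = 6
Verification: 16 × 6 = 96 = 5 × 19 + 1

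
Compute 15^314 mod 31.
Using Fermat: 15^{30} ≡ 1 (mod 31). 314 ≡ 14 (mod 30). So 15^{314} ≡ 15^{14} ≡ 2 (mod 31)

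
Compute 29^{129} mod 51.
29

Using successive squaring:
Binary expansion of 129: 10000001
Powers of 29 mod 51 (each is the square of the previous):
  29^1 ≡ 29 (mod 51)
  29^2 ≡ 29² = 841 ≡ 25 (mod 51)
  29^4 ≡ 25² = 625 ≡ 13 (mod 51)
  29^8 ≡ 13² = 169 ≡ 16 (mod 51)
  29^16 ≡ 16² = 256 ≡ 1 (mod 51)
  29^32 ≡ 1² = 1 ≡ 1 (mod 51)
  29^64 ≡ 1² = 1 ≡ 1 (mod 51)
  29^128 ≡ 1² = 1 ≡ 1 (mod 51)
129 = 128 + 1, so 29^129 = 29^128 × 29^1 ≡ 1 × 29 (mod 51)
Multiplying step by step:
  1 × 29 = 29 ≡ 29 (mod 51)
Result: 29^129 ≡ 29 (mod 51)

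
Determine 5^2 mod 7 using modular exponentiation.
2 = 2 (binary 10). Repeated squaring mod 7: 5^1 ≡ 5; 5^2 ≡ 5² = 25 ≡ 4. So 5^2 ≡ 4 (mod 7).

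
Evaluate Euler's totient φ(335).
264

Prime factorization: 335 = 5 × 67
Using the formula φ(n) = n × Π(1 - 1/p) for each prime factor p:
φ(335) = 335 × (1 - 1/5) × (1 - 1/67)
φ(335) = 264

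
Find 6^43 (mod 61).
Using repeated squaring. 43 = 32 + 8 + 2 + 1 (binary 101011). Repeated squaring mod 61: 6^1 ≡ 6; 6^2 ≡ 6² = 36 ≡ 36; 6^4 ≡ 36² = 1296 ≡ 15; 6^8 ≡ 15² = 225 ≡ 42; 6^16 ≡ 42² = 1764 ≡ 56; 6^32 ≡ 56² = 3136 ≡ 25. Multiply: 6^43 = 6^32 × 6^8 × 6^2 × 6^1 ≡ 25 × 42 × 36 × 6 (mod 61): 25 × 42 = 1050 ≡ 13; 13 × 36 = 468 ≡ 41; 41 × 6 = 246 ≡ 2. So 6^43 ≡ 2 (mod 61).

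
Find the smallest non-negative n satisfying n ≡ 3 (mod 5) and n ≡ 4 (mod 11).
M = 5 × 11 = 55. M₁ = 11, y₁ ≡ 1 (mod 5). M₂ = 5, y₂ ≡ 9 (mod 11). n = 3×11×1 + 4×5×9 ≡ 48 (mod 55)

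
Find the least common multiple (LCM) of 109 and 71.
7739

First find GCD(109, 71) using the Euclidean algorithm:
109 = 1 × 71 + 38
71 = 1 × 38 + 33
38 = 1 × 33 + 5
33 = 6 × 5 + 3
5 = 1 × 3 + 2
3 = 1 × 2 + 1
2 = 2 × 1 + 0
GCD(109, 71) = 1

LCM formula: LCM(a, b) = (a × b) / GCD(a, b)
LCM(109, 71) = (109 × 71) / 1
LCM(109, 71) = 7739 / 1
LCM(109, 71) = 7739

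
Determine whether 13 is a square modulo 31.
By Euler's criterion: 13^{15} ≡ 30 (mod 31). Since this equals -1 (≡ 30), 13 is not a QR.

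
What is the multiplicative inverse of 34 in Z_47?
34^(-1) ≡ 18 (mod 47). Verification: 34 × 18 = 612 ≡ 1 (mod 47)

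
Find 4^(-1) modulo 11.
3

Using Extended Euclidean Algorithm:
gcd(4, 11) = 1
Bezout coefficients: 4 × 3 + 11 × -1 = 1
So 4 × 3 ≡ 1 (mod 11)
The inverse is 3 mod 11 = 3
Verification: 4 × 3 = 12 = 1 × 11 + 1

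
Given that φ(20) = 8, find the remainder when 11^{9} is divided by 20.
By Euler: 11^{8} ≡ 1 (mod 20) since gcd(11, 20) = 1. 9 = 1×8 + 1. So 11^{9} ≡ 11^{1} ≡ 11 (mod 20)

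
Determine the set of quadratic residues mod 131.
QRs mod 131: {1, 3, 4, 5, 7, 9, 11, 12, 13, 15, 16, 20, 21, 25, 27, 28, 33, 34, 35, 36, 38, 39, 41, 43, 44, 45, 46, 48, 49, 52, 53, 55, 58, 59, 60, 61, 62, 63, 64, 65, 74, 75, 77, 80, 81, 84, 89, 91, 94, 99, 100, 101, 102, 105, 107, 108, 109, 112, 113, 114, 117, 121, 123, 125, 129}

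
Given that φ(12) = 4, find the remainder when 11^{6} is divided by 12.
By Euler: 11^{4} ≡ 1 (mod 12) since gcd(11, 12) = 1. 6 = 1×4 + 2. So 11^{6} ≡ 11^{2} ≡ 1 (mod 12)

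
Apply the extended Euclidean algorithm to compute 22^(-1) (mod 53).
Extended GCD: 22(-12) + 53(5) = 1. So 22^(-1) ≡ 41 ≡ 41 (mod 53). Verify: 22 × 41 = 902 ≡ 1 (mod 53)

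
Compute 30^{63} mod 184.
80

Using successive squaring:
Binary expansion of 63: 111111
Powers of 30 mod 184 (each is the square of the previous):
  30^1 ≡ 30 (mod 184)
  30^2 ≡ 30² = 900 ≡ 164 (mod 184)
  30^4 ≡ 164² = 26896 ≡ 32 (mod 184)
  30^8 ≡ 32² = 1024 ≡ 104 (mod 184)
  30^16 ≡ 104² = 10816 ≡ 144 (mod 184)
  30^32 ≡ 144² = 20736 ≡ 128 (mod 184)
63 = 32 + 16 + 8 + 4 + 2 + 1, so 30^63 = 30^32 × 30^16 × 30^8 × 30^4 × 30^2 × 30^1 ≡ 128 × 144 × 104 × 32 × 164 × 30 (mod 184)
Multiplying step by step:
  128 × 144 = 18432 ≡ 32 (mod 184)
  32 × 104 = 3328 ≡ 16 (mod 184)
  16 × 32 = 512 ≡ 144 (mod 184)
  144 × 164 = 23616 ≡ 64 (mod 184)
  64 × 30 = 1920 ≡ 80 (mod 184)
Result: 30^63 ≡ 80 (mod 184)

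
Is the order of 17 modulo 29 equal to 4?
Yes, ord_29(17) = 4.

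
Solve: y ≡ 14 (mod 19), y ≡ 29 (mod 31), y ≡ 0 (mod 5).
M = 19 × 31 × 5 = 2945. M₁ = 155, y₁ ≡ 13 (mod 19). M₂ = 95, y₂ ≡ 16 (mod 31). M₃ = 589, y₃ ≡ 4 (mod 5). y = 14×155×13 + 29×95×16 + 0×589×4 ≡ 1610 (mod 2945)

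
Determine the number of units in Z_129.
84

Prime factorization: 129 = 3 × 43
Using the formula φ(n) = n × Π(1 - 1/p) for each prime factor p:
φ(129) = 129 × (1 - 1/3) × (1 - 1/43)
φ(129) = 84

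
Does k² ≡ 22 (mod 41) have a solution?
By Euler's criterion: 22^{20} ≡ 40 (mod 41). Since this equals -1 (≡ 40), 22 is not a QR.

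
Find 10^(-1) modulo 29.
3

Using Extended Euclidean Algorithm:
gcd(10, 29) = 1
Bezout coefficients: 10 × 3 + 29 × -1 = 1
So 10 × 3 ≡ 1 (mod 29)
The inverse is 3 mod 29 = 3
Verification: 10 × 3 = 30 = 1 × 29 + 1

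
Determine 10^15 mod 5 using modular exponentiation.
Using repeated squaring. 10 ≡ 0 (mod 5). 15 = 8 + 4 + 2 + 1 (binary 1111). Repeated squaring mod 5: 0^1 ≡ 0; 0^2 ≡ 0² = 0 ≡ 0; 0^4 ≡ 0² = 0 ≡ 0; 0^8 ≡ 0² = 0 ≡ 0. Multiply: 10^15 ≡ 0^8 × 0^4 × 0^2 × 0^1 ≡ 0 × 0 × 0 × 0 (mod 5): 0 × 0 = 0 ≡ 0; 0 × 0 = 0 ≡ 0; 0 × 0 = 0 ≡ 0. So 10^15 ≡ 0 (mod 5).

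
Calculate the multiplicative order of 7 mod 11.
Powers of 7 mod 11: 7^1≡7, 7^2≡5, 7^3≡2, 7^4≡3, 7^5≡10, 7^6≡4, 7^7≡6, 7^8≡9, 7^9≡8, 7^10≡1. Order = 10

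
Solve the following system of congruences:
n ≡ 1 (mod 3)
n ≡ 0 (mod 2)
4

Using the Chinese Remainder Theorem:
M = product of moduli = 6
For equation 1: M_1 = 2, 2 ≡ 2 (mod 3), inverse of 2 mod 3 is 2 (check: 2 × 2 = 4 ≡ 1 (mod 3))
For equation 2: M_2 = 3, 3 ≡ 1 (mod 2), inverse of 3 mod 2 is 1 (check: 1 × 1 = 1 ≡ 1 (mod 2))
Combine: n ≡ Σ r_i×M_i×(M_i⁻¹ mod m_i) = 1×2×2 + 0×3×1 = 4 + 0 = 4
4 mod 6 = 4
n ≡ 4 (mod 6)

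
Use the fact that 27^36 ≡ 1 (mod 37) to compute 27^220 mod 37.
By Fermat: 27^{36} ≡ 1 (mod 37). 220 = 6×36 + 4. So 27^{220} ≡ 27^{4} ≡ 10 (mod 37)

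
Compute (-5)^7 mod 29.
(-5) ≡ 24 (mod 29). 7 = 4 + 2 + 1 (binary 111). Repeated squaring mod 29: 24^1 ≡ 24; 24^2 ≡ 24² = 576 ≡ 25; 24^4 ≡ 25² = 625 ≡ 16. Multiply: (-5)^7 ≡ 24^4 × 24^2 × 24^1 ≡ 16 × 25 × 24 (mod 29): 16 × 25 = 400 ≡ 23; 23 × 24 = 552 ≡ 1. So (-5)^7 ≡ 1 (mod 29).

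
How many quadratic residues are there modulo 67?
For prime 67, there are (p-1)/2 = (67-1)/2 = 33 quadratic residues (excluding 0).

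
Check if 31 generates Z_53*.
p - 1 = 52 has prime divisors 2, 13. Check 31^(52/q) mod 53 for each: 31^(52/2) = 31^26 ≡ 52, 31^(52/13) = 31^4 ≡ 49 (mod 53). None of these is 1, so 31 has order 52 = φ(53), so it is a primitive root mod 53.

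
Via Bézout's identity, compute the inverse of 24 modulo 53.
Extended GCD: 24(-11) + 53(5) = 1. So 24^(-1) ≡ 42 ≡ 42 (mod 53). Verify: 24 × 42 = 1008 ≡ 1 (mod 53)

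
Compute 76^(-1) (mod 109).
33

Using Extended Euclidean Algorithm:
gcd(76, 109) = 1
Bezout coefficients: 76 × 33 + 109 × -23 = 1
So 76 × 33 ≡ 1 (mod 109)
The inverse is 33 mod 109 = 33
Verification: 76 × 33 = 2508 = 23 × 109 + 1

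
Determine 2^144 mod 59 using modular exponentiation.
Using Fermat: 2^{58} ≡ 1 (mod 59). 144 ≡ 28 (mod 58). So 2^{144} ≡ 2^{28} ≡ 29 (mod 59)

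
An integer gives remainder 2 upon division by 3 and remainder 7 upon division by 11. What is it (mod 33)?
M = 3 × 11 = 33. M₁ = 11, y₁ ≡ 2 (mod 3). M₂ = 3, y₂ ≡ 4 (mod 11). k = 2×11×2 + 7×3×4 ≡ 29 (mod 33). The smallest positive such number is 29.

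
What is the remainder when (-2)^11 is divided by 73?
Using repeated squaring. (-2) ≡ 71 (mod 73). 11 = 8 + 2 + 1 (binary 1011). Repeated squaring mod 73: 71^1 ≡ 71; 71^2 ≡ 71² = 5041 ≡ 4; 71^4 ≡ 4² = 16 ≡ 16; 71^8 ≡ 16² = 256 ≡ 37. Multiply: (-2)^11 ≡ 71^8 × 71^2 × 71^1 ≡ 37 × 4 × 71 (mod 73): 37 × 4 = 148 ≡ 2; 2 × 71 = 142 ≡ 69. So (-2)^11 ≡ 69 (mod 73).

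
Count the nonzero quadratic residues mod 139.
For prime 139, there are (p-1)/2 = (139-1)/2 = 69 quadratic residues (excluding 0).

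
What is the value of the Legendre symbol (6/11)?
(6/11) = 6^{5} mod 11 = -1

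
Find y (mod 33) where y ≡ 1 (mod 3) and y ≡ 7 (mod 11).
M = 3 × 11 = 33. M₁ = 11, y₁ ≡ 2 (mod 3). M₂ = 3, y₂ ≡ 4 (mod 11). y = 1×11×2 + 7×3×4 ≡ 7 (mod 33)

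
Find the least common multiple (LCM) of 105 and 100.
2100

First find GCD(105, 100) using the Euclidean algorithm:
105 = 1 × 100 + 5
100 = 20 × 5 + 0
GCD(105, 100) = 5

LCM formula: LCM(a, b) = (a × b) / GCD(a, b)
LCM(105, 100) = (105 × 100) / 5
LCM(105, 100) = 10500 / 5
LCM(105, 100) = 2100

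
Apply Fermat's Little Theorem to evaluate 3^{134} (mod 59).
57

By Fermat's Little Theorem, a^(p-1) ≡ 1 (mod p) for prime p and gcd(a, p) = 1
Here p = 59, so 3^58 ≡ 1 (mod 59)
We can reduce the exponent: 134 mod 58 = 18
So 3^134 ≡ 3^18 (mod 59)
Computing: 3^18 mod 59 = 57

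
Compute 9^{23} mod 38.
35

Using successive squaring:
Binary expansion of 23: 10111
Powers of 9 mod 38 (each is the square of the previous):
  9^1 ≡ 9 (mod 38)
  9^2 ≡ 9² = 81 ≡ 5 (mod 38)
  9^4 ≡ 5² = 25 ≡ 25 (mod 38)
  9^8 ≡ 25² = 625 ≡ 17 (mod 38)
  9^16 ≡ 17² = 289 ≡ 23 (mod 38)
23 = 16 + 4 + 2 + 1, so 9^23 = 9^16 × 9^4 × 9^2 × 9^1 ≡ 23 × 25 × 5 × 9 (mod 38)
Multiplying step by step:
  23 × 25 = 575 ≡ 5 (mod 38)
  5 × 5 = 25 ≡ 25 (mod 38)
  25 × 9 = 225 ≡ 35 (mod 38)
Result: 9^23 ≡ 35 (mod 38)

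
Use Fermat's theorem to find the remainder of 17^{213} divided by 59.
12

By Fermat's Little Theorem, a^(p-1) ≡ 1 (mod p) for prime p and gcd(a, p) = 1
Here p = 59, so 17^58 ≡ 1 (mod 59)
We can reduce the exponent: 213 mod 58 = 39
So 17^213 ≡ 17^39 (mod 59)
Computing: 17^39 mod 59 = 12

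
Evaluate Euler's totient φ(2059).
1960

Prime factorization: 2059 = 29 × 71
Using the formula φ(n) = n × Π(1 - 1/p) for each prime factor p:
φ(2059) = 2059 × (1 - 1/29) × (1 - 1/71)
φ(2059) = 1960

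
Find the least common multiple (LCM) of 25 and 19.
475

First find GCD(25, 19) using the Euclidean algorithm:
25 = 1 × 19 + 6
19 = 3 × 6 + 1
6 = 6 × 1 + 0
GCD(25, 19) = 1

LCM formula: LCM(a, b) = (a × b) / GCD(a, b)
LCM(25, 19) = (25 × 19) / 1
LCM(25, 19) = 475 / 1
LCM(25, 19) = 475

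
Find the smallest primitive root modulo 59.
2

A primitive root g modulo p has order p-1 = 58
Prime divisors of 58: [2, 29]
g is a primitive root iff g^(58/q) ≢ 1 (mod 59) for each prime divisor q
Testing small values:
  g = 2: 2^29 ≡ 58, 2^2 ≡ 4 (mod 59) → none is 1, primitive root!
The smallest primitive root is 2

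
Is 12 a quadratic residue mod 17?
By Euler's criterion: 12^{8} ≡ 16 (mod 17). Since this equals -1 (≡ 16), 12 is not a QR.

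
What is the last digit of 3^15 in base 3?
Using repeated squaring. 3 ≡ 0 (mod 3). 15 = 8 + 4 + 2 + 1 (binary 1111). Repeated squaring mod 3: 0^1 ≡ 0; 0^2 ≡ 0² = 0 ≡ 0; 0^4 ≡ 0² = 0 ≡ 0; 0^8 ≡ 0² = 0 ≡ 0. Multiply: 3^15 ≡ 0^8 × 0^4 × 0^2 × 0^1 ≡ 0 × 0 × 0 × 0 (mod 3): 0 × 0 = 0 ≡ 0; 0 × 0 = 0 ≡ 0; 0 × 0 = 0 ≡ 0. So 3^15 ≡ 0 (mod 3).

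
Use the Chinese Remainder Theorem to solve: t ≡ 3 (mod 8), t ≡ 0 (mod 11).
M = 8 × 11 = 88. M₁ = 11, y₁ ≡ 3 (mod 8). M₂ = 8, y₂ ≡ 7 (mod 11). t = 3×11×3 + 0×8×7 ≡ 11 (mod 88)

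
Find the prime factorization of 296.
2^3 × 37

Divide by primes starting from smallest:
296 ÷ 2 = 148
148 ÷ 2 = 74
74 ÷ 2 = 37
37 ÷ 37 = 1

296 = 2^3 × 37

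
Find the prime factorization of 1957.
19 × 103

Divide by primes starting from smallest:
1957 ÷ 19 = 103
103 ÷ 103 = 1

1957 = 19 × 103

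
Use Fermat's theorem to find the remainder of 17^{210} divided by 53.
24

By Fermat's Little Theorem, a^(p-1) ≡ 1 (mod p) for prime p and gcd(a, p) = 1
Here p = 53, so 17^52 ≡ 1 (mod 53)
We can reduce the exponent: 210 mod 52 = 2
So 17^210 ≡ 17^2 (mod 53)
Computing: 17^2 mod 53 = 24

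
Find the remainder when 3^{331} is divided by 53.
By Fermat: 3^{52} ≡ 1 (mod 53). 331 = 6×52 + 19. So 3^{331} ≡ 3^{19} ≡ 34 (mod 53)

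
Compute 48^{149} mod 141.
48

Using successive squaring:
Binary expansion of 149: 10010101
Powers of 48 mod 141 (each is the square of the previous):
  48^1 ≡ 48 (mod 141)
  48^2 ≡ 48² = 2304 ≡ 48 (mod 141)
  48^4 ≡ 48² = 2304 ≡ 48 (mod 141)
  48^8 ≡ 48² = 2304 ≡ 48 (mod 141)
  48^16 ≡ 48² = 2304 ≡ 48 (mod 141)
  48^32 ≡ 48² = 2304 ≡ 48 (mod 141)
  48^64 ≡ 48² = 2304 ≡ 48 (mod 141)
  48^128 ≡ 48² = 2304 ≡ 48 (mod 141)
149 = 128 + 16 + 4 + 1, so 48^149 = 48^128 × 48^16 × 48^4 × 48^1 ≡ 48 × 48 × 48 × 48 (mod 141)
Multiplying step by step:
  48 × 48 = 2304 ≡ 48 (mod 141)
  48 × 48 = 2304 ≡ 48 (mod 141)
  48 × 48 = 2304 ≡ 48 (mod 141)
Result: 48^149 ≡ 48 (mod 141)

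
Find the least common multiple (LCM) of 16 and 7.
112

First find GCD(16, 7) using the Euclidean algorithm:
16 = 2 × 7 + 2
7 = 3 × 2 + 1
2 = 2 × 1 + 0
GCD(16, 7) = 1

LCM formula: LCM(a, b) = (a × b) / GCD(a, b)
LCM(16, 7) = (16 × 7) / 1
LCM(16, 7) = 112 / 1
LCM(16, 7) = 112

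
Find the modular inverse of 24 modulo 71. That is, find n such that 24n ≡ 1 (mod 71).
3

Using Extended Euclidean Algorithm:
gcd(24, 71) = 1
Bezout coefficients: 24 × 3 + 71 × -1 = 1
So 24 × 3 ≡ 1 (mod 71)
The inverse is 3 mod 71 = 3
Verification: 24 × 3 = 72 = 1 × 71 + 1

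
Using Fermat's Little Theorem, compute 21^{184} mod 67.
60

By Fermat's Little Theorem, a^(p-1) ≡ 1 (mod p) for prime p and gcd(a, p) = 1
Here p = 67, so 21^66 ≡ 1 (mod 67)
We can reduce the exponent: 184 mod 66 = 52
So 21^184 ≡ 21^52 (mod 67)
Computing: 21^52 mod 67 = 60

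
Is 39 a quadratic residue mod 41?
By Euler's criterion: 39^{20} ≡ 1 (mod 41). Since this equals 1, 39 is a QR.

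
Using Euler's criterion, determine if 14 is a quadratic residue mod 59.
By Euler's criterion: 14^{29} ≡ 58 (mod 59). Since this equals -1 (≡ 58), 14 is not a QR.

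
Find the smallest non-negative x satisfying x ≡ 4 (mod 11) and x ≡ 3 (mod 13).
M = 11 × 13 = 143. M₁ = 13, y₁ ≡ 6 (mod 11). M₂ = 11, y₂ ≡ 6 (mod 13). x = 4×13×6 + 3×11×6 ≡ 81 (mod 143)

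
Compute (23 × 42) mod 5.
1

(23 × 42) = 966
966 mod 5 = 1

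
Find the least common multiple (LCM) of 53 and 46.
2438

First find GCD(53, 46) using the Euclidean algorithm:
53 = 1 × 46 + 7
46 = 6 × 7 + 4
7 = 1 × 4 + 3
4 = 1 × 3 + 1
3 = 3 × 1 + 0
GCD(53, 46) = 1

LCM formula: LCM(a, b) = (a × b) / GCD(a, b)
LCM(53, 46) = (53 × 46) / 1
LCM(53, 46) = 2438 / 1
LCM(53, 46) = 2438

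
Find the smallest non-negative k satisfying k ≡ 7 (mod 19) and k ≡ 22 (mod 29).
M = 19 × 29 = 551. M₁ = 29, y₁ ≡ 2 (mod 19). M₂ = 19, y₂ ≡ 26 (mod 29). k = 7×29×2 + 22×19×26 ≡ 254 (mod 551)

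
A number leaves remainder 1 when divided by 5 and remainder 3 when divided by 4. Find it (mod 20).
M = 5 × 4 = 20. M₁ = 4, y₁ ≡ 4 (mod 5). M₂ = 5, y₂ ≡ 1 (mod 4). z = 1×4×4 + 3×5×1 ≡ 11 (mod 20)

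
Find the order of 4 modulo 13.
Powers of 4 mod 13: 4^1≡4, 4^2≡3, 4^3≡12, 4^4≡9, 4^5≡10, 4^6≡1. Order = 6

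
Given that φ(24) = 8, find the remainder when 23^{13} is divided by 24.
By Euler: 23^{8} ≡ 1 (mod 24) since gcd(23, 24) = 1. 13 = 1×8 + 5. So 23^{13} ≡ 23^{5} ≡ 23 (mod 24)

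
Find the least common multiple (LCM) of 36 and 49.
1764

First find GCD(36, 49) using the Euclidean algorithm:
36 = 0 × 49 + 36
49 = 1 × 36 + 13
36 = 2 × 13 + 10
13 = 1 × 10 + 3
10 = 3 × 3 + 1
3 = 3 × 1 + 0
GCD(36, 49) = 1

LCM formula: LCM(a, b) = (a × b) / GCD(a, b)
LCM(36, 49) = (36 × 49) / 1
LCM(36, 49) = 1764 / 1
LCM(36, 49) = 1764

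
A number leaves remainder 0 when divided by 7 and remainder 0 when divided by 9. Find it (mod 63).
M = 7 × 9 = 63. M₁ = 9, y₁ ≡ 4 (mod 7). M₂ = 7, y₂ ≡ 4 (mod 9). k = 0×9×4 + 0×7×4 ≡ 0 (mod 63)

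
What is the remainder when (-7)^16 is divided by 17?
Using Fermat: (-7)^{16} ≡ 1 (mod 17). 16 ≡ 0 (mod 16). So (-7)^{16} ≡ (-7)^{0} ≡ 1 (mod 17)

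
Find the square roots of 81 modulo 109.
The square roots of 81 mod 109 are 9 and 100. Verify: 9² = 81 ≡ 81 (mod 109)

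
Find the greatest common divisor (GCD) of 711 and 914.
1

Using the Euclidean algorithm:
711 = 0 × 914 + 711
914 = 1 × 711 + 203
711 = 3 × 203 + 102
203 = 1 × 102 + 101
102 = 1 × 101 + 1
101 = 101 × 1 + 0

GCD(711, 914) = 1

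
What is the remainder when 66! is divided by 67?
By Wilson's theorem, (66)! ≡ -1 ≡ 66 (mod 67)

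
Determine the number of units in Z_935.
640

Prime factorization: 935 = 5 × 11 × 17
Using the formula φ(n) = n × Π(1 - 1/p) for each prime factor p:
φ(935) = 935 × (1 - 1/5) × (1 - 1/11) × (1 - 1/17)
φ(935) = 640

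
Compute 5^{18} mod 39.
25

Using successive squaring:
Binary expansion of 18: 10010
Powers of 5 mod 39 (each is the square of the previous):
  5^1 ≡ 5 (mod 39)
  5^2 ≡ 5² = 25 ≡ 25 (mod 39)
  5^4 ≡ 25² = 625 ≡ 1 (mod 39)
  5^8 ≡ 1² = 1 ≡ 1 (mod 39)
  5^16 ≡ 1² = 1 ≡ 1 (mod 39)
18 = 16 + 2, so 5^18 = 5^16 × 5^2 ≡ 1 × 25 (mod 39)
Multiplying step by step:
  1 × 25 = 25 ≡ 25 (mod 39)
Result: 5^18 ≡ 25 (mod 39)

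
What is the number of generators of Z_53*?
Number of primitive roots mod 53 = φ(52) = 24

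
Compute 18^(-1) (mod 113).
44

Using Extended Euclidean Algorithm:
gcd(18, 113) = 1
Bezout coefficients: 18 × 44 + 113 × -7 = 1
So 18 × 44 ≡ 1 (mod 113)
The inverse is 44 mod 113 = 44
Verification: 18 × 44 = 792 = 7 × 113 + 1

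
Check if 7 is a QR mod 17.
By Euler's criterion: 7^{8} ≡ 16 (mod 17). Since this equals -1 (≡ 16), 7 is not a QR.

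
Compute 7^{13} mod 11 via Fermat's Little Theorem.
2

By Fermat's Little Theorem, a^(p-1) ≡ 1 (mod p) for prime p and gcd(a, p) = 1
Here p = 11, so 7^10 ≡ 1 (mod 11)
We can reduce the exponent: 13 mod 10 = 3
So 7^13 ≡ 7^3 (mod 11)
Computing: 7^3 mod 11 = 2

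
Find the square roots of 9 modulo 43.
The square roots of 9 mod 43 are 40 and 3. Verify: 40² = 1600 ≡ 9 (mod 43)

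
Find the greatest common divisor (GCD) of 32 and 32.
32

Using the Euclidean algorithm:
32 = 1 × 32 + 0

GCD(32, 32) = 32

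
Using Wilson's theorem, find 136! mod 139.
(138)! = (136)! × (137) × (138) ≡ -1 (mod 139). So (136)! ≡ -1 × [(138)(137)]^(-1) ≡ 69 (mod 139)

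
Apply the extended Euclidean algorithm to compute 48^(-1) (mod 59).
Extended GCD: 48(16) + 59(-13) = 1. So 48^(-1) ≡ 16 ≡ 16 (mod 59). Verify: 48 × 16 = 768 ≡ 1 (mod 59)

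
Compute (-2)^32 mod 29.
Using Fermat: (-2)^{28} ≡ 1 (mod 29). 32 ≡ 4 (mod 28). So (-2)^{32} ≡ (-2)^{4} ≡ 16 (mod 29)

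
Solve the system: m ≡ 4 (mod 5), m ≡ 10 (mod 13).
M = 5 × 13 = 65. M₁ = 13, y₁ ≡ 2 (mod 5). M₂ = 5, y₂ ≡ 8 (mod 13). m = 4×13×2 + 10×5×8 ≡ 49 (mod 65)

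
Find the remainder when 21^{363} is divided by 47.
By Fermat: 21^{46} ≡ 1 (mod 47). 363 = 7×46 + 41. So 21^{363} ≡ 21^{41} ≡ 17 (mod 47)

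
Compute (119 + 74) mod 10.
3

(119 + 74) = 193
193 mod 10 = 3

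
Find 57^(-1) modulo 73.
41

Using Extended Euclidean Algorithm:
gcd(57, 73) = 1
Bezout coefficients: 57 × -32 + 73 × 25 = 1
So 57 × -32 ≡ 1 (mod 73)
The inverse is -32 mod 73 = 41
Verification: 57 × 41 = 2337 = 32 × 73 + 1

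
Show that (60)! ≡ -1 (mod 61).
(60)! mod 61 = 60. Since this equals -1 (mod 61), Wilson confirms 61 is prime.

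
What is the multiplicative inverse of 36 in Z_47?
36^(-1) ≡ 17 (mod 47). Verification: 36 × 17 = 612 ≡ 1 (mod 47)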